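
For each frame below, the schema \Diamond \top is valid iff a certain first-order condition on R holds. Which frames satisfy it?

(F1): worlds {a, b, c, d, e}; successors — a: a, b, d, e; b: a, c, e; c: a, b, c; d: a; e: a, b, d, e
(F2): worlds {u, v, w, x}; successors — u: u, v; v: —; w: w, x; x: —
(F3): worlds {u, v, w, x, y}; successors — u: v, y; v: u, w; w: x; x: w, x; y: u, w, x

(F1), (F3)

Frame correspondent (Sahlqvist): \forall x \exists y Rxy — i.e. seriality.
(F1): holds.
(F2): fails — world v has no successor.
(F3): holds.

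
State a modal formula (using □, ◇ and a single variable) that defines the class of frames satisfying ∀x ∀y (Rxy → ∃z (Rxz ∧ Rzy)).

□□q → □q

A defining formula is □□q → □q (the C4 axiom).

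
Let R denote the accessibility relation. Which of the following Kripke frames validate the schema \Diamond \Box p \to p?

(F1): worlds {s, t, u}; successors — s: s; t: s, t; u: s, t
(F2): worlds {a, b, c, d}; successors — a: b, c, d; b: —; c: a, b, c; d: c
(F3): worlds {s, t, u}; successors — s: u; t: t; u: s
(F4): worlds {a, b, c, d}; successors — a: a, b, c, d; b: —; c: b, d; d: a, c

This is the axiom for symmetry; its first-order frame correspondent is \forall x \forall y (Rxy \to Ryx).
(F1): fails — Rut but not Rtu.
(F2): fails — Rdc but not Rcd.
(F3): holds.
(F4): fails — Rab but not Rba.
Valid on: (F3).

(F3)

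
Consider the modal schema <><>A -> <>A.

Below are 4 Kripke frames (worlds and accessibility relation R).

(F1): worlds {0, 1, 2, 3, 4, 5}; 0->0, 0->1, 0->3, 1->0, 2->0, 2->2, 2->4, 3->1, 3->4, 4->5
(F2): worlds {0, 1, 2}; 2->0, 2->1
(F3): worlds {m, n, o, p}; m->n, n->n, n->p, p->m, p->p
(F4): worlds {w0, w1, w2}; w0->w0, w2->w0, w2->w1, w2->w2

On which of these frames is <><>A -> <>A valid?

(F2), (F4)

Frame correspondent (Sahlqvist): forall x forall y forall z (Rxy & Ryz -> Rxz) — i.e. transitivity.
(F1): fails — R10 and R01 but not R11.
(F2): holds.
(F3): fails — Rpm and Rmn but not Rpn.
(F4): holds.
Valid on: (F2), (F4).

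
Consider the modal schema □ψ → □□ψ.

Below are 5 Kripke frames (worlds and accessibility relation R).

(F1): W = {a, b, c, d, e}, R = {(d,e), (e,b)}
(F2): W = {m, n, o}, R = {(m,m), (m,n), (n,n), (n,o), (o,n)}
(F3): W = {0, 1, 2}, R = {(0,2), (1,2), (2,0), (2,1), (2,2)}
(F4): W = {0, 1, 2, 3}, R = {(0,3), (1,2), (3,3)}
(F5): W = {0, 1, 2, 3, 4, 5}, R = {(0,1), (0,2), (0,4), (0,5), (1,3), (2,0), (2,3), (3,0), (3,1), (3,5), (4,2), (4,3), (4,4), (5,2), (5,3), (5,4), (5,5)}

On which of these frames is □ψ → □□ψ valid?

(F4)

The schema corresponds to transitivity: ∀x ∀y ∀z (Rxy ∧ Ryz → Rxz).
(F1): fails — Rde and Reb but not Rdb.
(F2): fails — Ron and Rno but not Roo.
(F3): fails — R02 and R20 but not R00.
(F4): satisfies the condition.
(F5): fails — R02 and R23 but not R03.
Valid on: (F4).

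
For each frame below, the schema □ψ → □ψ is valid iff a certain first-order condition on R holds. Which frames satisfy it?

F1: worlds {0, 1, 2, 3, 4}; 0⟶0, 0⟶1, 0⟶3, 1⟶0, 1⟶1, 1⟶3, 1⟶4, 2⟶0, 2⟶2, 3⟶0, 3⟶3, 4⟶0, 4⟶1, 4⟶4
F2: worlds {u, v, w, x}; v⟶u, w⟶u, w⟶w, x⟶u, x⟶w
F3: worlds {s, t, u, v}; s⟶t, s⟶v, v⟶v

This is the axiom for a generalized confluence (Geach) condition; its first-order frame correspondent is ∀x ∀z (xRz → ∃w (xRw ∧ z = w)).
F1: satisfies the condition.
F2: satisfies the condition.
F3: satisfies the condition.

F1, F2, F3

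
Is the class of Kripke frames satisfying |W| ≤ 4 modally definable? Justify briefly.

Not modally definable

Modal frame validity is preserved under disjoint unions.
Any modal formula valid on each of 5 disjoint one-world frames is valid on their disjoint union (validity is preserved under disjoint unions). Each one-world frame has |W|=1≤4, but the union has |W|=5.
So no modal formula (or set of formulas) defines exactly the |W|≤4 frames.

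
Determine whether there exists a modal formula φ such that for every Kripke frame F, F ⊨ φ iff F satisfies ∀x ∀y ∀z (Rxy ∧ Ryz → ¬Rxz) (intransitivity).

If a class were modally definable it would be closed under surjective bounded morphisms (Goldblatt–Thomason).
The 7-cycle (worlds 0,1,2,3,4,5,6 with 0→1→2→3→4→5→6→0) is intransitive. Mapping every world to a single reflexive point • is a surjective bounded morphism; the reflexive point is not intransitive (R••∧R•• but R••).
So no modal formula (or set of formulas) defines exactly the intransitive frames.

Not definable by any modal formula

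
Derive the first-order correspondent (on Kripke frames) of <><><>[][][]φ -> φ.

forall x forall y (x R^3 y -> exists w (y R^3 w & x = w))

This is a Sahlqvist (Geach-type) schema ◇^3□^3φ → □^0◇^0φ.
Minimal-valuation argument: fix x; take any y with xR^3y and any z with xR^0z. Set V(φ) to the set of worlds R-reachable from y in exactly 3 steps. Then □^3φ holds at y, so the antecedent holds at x; validity forces ◇^0φ at z, giving a w with zR^0w and yR^3w.
First-order correspondent: forall x forall y (x R^3 y -> exists w (y R^3 w & x = w)).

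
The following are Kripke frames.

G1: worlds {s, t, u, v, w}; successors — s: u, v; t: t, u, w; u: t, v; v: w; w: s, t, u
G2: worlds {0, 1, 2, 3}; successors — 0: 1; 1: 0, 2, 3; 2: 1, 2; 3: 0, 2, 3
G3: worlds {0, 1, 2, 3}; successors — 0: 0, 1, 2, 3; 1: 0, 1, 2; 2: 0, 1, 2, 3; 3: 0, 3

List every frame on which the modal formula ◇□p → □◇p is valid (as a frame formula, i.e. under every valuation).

Frame correspondent (Sahlqvist): ∀x ∀y ∀z (Rxy ∧ Rxz → ∃w (Ryw ∧ Rzw)) — i.e. convergence.
G1: fails — Rsv and Rsu but v and u have no common successor.
G2: fails — R10 and R13 but 0 and 3 have no common successor.
G3: satisfies the condition.

G3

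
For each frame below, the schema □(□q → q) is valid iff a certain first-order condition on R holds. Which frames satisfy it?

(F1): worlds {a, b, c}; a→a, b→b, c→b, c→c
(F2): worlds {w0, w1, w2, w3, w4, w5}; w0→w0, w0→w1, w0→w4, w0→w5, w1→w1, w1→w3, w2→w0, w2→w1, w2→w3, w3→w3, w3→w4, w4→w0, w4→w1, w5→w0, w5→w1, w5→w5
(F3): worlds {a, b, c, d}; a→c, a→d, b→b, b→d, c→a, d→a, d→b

(F1)

This is the axiom for shift-reflexivity; its first-order frame correspondent is ∀x ∀y (Rxy → Ryy).
(F1): satisfies the condition.
(F2): fails — Rw0w4 but not Rw4w4.
(F3): fails — Rac but not Rcc.
Valid on: (F1).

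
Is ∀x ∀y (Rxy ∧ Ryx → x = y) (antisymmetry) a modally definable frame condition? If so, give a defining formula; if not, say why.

No — not modally definable

Any modally definable frame class is closed under surjective bounded morphisms.
The 4-cycle (worlds a,b,c,d with a→b→c→d→a) is antisymmetric. Sending even-indexed worlds to • and odd-indexed worlds to ∘ is a surjective bounded morphism onto the two-world frame with •↔∘, which is not antisymmetric.
So no modal formula (or set of formulas) defines exactly the antisymmetric frames.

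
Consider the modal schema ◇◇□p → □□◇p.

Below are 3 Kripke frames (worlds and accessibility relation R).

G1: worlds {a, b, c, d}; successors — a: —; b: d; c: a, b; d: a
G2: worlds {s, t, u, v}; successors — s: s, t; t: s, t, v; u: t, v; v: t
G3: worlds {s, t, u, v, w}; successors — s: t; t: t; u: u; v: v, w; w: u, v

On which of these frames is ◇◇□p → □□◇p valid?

G2

Frame correspondent (Sahlqvist): ∀x ∀y ∀z ((xR²y ∧ xR²z) → ∃w (yRw ∧ zRw)) — i.e. a generalized confluence (Geach) condition.
G1: fails — bR²a, bR²a but no w with aRw and aRw.
G2: holds.
G3: fails — vR²u, vR²v but no w* with uRw* and vRw*.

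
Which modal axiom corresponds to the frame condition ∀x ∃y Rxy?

□p → ◇p

This is seriality; the standard corresponding axiom is D: □p → ◇p.
Suppose □p→◇p is valid. At any x set V(p)=W. Then □p at x, so ◇p at x, so x has a successor.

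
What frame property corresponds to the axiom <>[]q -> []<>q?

convergence: forall x forall y forall z (Rxy & Rxz -> exists w (Ryw & Rzw))

Suppose ◇□q→□◇q is valid. Take Rxy, Rxz and set V(q)={w : Ryw}. Then □q at y so ◇□q at x, so □◇q at x, so ◇q at z, giving w with Rzw and Ryw.
The converse is a direct semantic check.
So the correspondent is convergence.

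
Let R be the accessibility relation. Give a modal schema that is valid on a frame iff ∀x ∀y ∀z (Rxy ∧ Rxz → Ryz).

A defining formula is ◇p → □◇p (the 5 axiom).
Suppose ◇p→□◇p is valid. Take Rxy, Rxz and set V(p)={y}. Then ◇p at x, so □◇p at x, so ◇p at z, so some w with Rzw has p; w=y, i.e. Rzy. By symmetry of the argument, Ryz.

◇p → □◇p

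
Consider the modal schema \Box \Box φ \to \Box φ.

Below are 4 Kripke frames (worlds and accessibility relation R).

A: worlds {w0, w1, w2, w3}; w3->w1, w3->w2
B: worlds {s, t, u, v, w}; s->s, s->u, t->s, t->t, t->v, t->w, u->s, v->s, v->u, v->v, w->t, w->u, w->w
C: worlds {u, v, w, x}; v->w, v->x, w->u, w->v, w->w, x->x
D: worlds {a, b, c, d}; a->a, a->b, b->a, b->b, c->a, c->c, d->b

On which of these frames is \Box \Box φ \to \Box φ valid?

Frame correspondent (Sahlqvist): \forall x \forall y (Rxy \to \exists z (Rxz \wedge Rzy)) — i.e. density.
A: fails — Rw3w1 but no z with Rw3z and Rzw1.
B: condition met.
C: condition met.
D: condition met.
Valid on: B, C, D.

B, C, D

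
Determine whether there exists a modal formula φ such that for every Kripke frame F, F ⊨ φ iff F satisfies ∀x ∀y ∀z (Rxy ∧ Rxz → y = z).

Yes, by ◇q → □q

This is a Sahlqvist condition; the CD axiom ◇q → □q defines it.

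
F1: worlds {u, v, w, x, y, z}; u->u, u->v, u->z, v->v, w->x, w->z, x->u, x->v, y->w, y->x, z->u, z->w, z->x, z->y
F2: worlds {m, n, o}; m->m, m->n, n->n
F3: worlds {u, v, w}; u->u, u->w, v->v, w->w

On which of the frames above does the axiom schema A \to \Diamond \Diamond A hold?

Frame correspondent (Sahlqvist): \forall x \exists w (x = w \wedge x R^2 w) — i.e. a generalized confluence (Geach) condition.
F1: fails — at x but no t with x=t and xR²t.
F2: fails — at o but no w with o=w and oR²w.
F3: holds.

F3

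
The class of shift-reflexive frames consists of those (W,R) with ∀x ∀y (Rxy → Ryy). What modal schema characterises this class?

A defining formula is □(□p → p) (the T□ axiom).
Suppose □(□p→p) is valid. Take Rxy and set V(p)={w : Ryw}. Then at y, □p holds; since □(□p→p) at x, □p→p at y, so p at y, i.e. Ryy.

□(□p → p)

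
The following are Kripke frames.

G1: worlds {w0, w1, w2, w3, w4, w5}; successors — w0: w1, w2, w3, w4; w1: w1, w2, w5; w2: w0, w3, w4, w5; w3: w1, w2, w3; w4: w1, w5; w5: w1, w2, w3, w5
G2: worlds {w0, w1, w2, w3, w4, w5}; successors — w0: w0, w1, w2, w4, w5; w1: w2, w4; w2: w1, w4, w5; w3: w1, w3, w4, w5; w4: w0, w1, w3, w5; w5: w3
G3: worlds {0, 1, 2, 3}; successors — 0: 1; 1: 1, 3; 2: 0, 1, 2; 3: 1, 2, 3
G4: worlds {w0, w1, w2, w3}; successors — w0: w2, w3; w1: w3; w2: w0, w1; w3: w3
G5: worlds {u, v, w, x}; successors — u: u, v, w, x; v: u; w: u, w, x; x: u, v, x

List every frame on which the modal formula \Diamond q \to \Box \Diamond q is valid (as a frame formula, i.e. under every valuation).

The schema corresponds to the Euclidean property: \forall x \forall y \forall z (Rxy \wedge Rxz \to Ryz).
G1: fails — Rw0w1 and Rw0w3 but not Rw1w3.
G2: fails — Rw0w1 and Rw0w1 but not Rw1w1.
G3: fails — R20 and R20 but not R00.
G4: fails — Rw0w2 and Rw0w2 but not Rw2w2.
G5: fails — Ruv and Ruv but not Rvv.

none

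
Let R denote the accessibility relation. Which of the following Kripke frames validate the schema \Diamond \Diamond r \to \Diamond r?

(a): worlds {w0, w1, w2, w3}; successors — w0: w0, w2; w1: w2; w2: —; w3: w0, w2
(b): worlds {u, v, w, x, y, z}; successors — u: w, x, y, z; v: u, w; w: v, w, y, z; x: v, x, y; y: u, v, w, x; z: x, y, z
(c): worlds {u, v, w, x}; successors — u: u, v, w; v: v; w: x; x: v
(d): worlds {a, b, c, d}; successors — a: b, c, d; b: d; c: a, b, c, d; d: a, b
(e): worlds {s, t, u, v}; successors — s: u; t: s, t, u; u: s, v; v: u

(a)

This is the axiom for transitivity; its first-order frame correspondent is \forall x \forall y \forall z (Rxy \wedge Ryz \to Rxz).
(a): holds.
(b): fails — Ryx and Rxy but not Ryy.
(c): fails — Ruw and Rwx but not Rux.
(d): fails — Rdb and Rbd but not Rdd.
(e): fails — Ruv and Rvu but not Ruu.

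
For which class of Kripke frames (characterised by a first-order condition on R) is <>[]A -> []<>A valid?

Suppose ◇□A→□◇A is valid. Take Rxy, Rxz and set V(A)={w : Ryw}. Then □A at y so ◇□A at x, so □◇A at x, so ◇A at z, giving w with Rzw and Ryw.
Conversely, on a frame with convergence the schema holds at every world under every valuation.
So the correspondent is convergence.

convergence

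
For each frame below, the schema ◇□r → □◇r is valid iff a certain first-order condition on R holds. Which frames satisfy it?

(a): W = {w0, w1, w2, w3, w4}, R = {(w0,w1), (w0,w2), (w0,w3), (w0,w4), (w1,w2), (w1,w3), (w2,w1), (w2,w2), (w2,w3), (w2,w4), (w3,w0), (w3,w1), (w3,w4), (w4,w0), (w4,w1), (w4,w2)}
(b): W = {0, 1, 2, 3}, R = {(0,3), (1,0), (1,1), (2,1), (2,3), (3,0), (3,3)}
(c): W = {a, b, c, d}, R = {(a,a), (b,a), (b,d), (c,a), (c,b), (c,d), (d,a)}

(c)

Frame correspondent (Sahlqvist): ∀x ∀y ∀z (Rxy ∧ Rxz → ∃w (Ryw ∧ Rzw)) — i.e. convergence.
(a): fails — Rw0w1 and Rw0w3 but w1 and w3 have no common successor.
(b): fails — R10 and R11 but 0 and 1 have no common successor.
(c): satisfies the condition.
Valid on: (c).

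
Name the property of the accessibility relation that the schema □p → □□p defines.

Suppose □p→□□p is valid. Take Rxy, Ryz and set V(p)={w : Rxw}. Then □p at x, so □□p at x, so □p at y, so p at z, i.e. Rxz.
The converse is a direct semantic check.
So the correspondent is transitivity.

Transitivity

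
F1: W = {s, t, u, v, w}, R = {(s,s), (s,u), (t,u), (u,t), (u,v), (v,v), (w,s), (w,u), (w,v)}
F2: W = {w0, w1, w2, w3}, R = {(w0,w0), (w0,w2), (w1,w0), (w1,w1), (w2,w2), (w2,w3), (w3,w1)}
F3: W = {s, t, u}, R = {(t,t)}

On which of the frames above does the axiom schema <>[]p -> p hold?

Frame correspondent (Sahlqvist): forall x forall y (Rxy -> Ryx) — i.e. symmetry.
F1: fails — Ruv but not Rvu.
F2: fails — Rw1w0 but not Rw0w1.
F3: condition met.
Valid on: F3.

F3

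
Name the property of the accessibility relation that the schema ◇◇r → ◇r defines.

transitivity

This schema is equivalent to the 4 axiom □r → □□r.
Its frame correspondent is transitivity — ∀x ∀y ∀z (Rxy ∧ Ryz → Rxz).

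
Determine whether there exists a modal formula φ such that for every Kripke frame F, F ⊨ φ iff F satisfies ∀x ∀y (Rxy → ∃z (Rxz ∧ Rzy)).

This is a Sahlqvist condition; the C4 axiom □□q → □q defines it.
Suppose □□q→□q is valid. Take Rxy and set V(q)={w : xR²w}. Then □□q at x, so □q at x, so q at y, i.e. ∃z(Rxz∧Rzy).

Yes — defined by □□q → □q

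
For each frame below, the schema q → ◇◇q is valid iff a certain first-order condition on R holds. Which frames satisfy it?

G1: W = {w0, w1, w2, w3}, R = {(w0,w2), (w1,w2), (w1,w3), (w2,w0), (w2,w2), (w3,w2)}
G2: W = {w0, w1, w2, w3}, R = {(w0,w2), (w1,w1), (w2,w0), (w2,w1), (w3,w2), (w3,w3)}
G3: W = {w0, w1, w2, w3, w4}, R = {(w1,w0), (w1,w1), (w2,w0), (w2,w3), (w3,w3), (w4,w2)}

G2

Frame correspondent (Sahlqvist): ∀x ∃w (x = w ∧ xR²w) — i.e. a generalized confluence (Geach) condition.
G1: fails — at w1 but no w with w1=w and w1R²w.
G2: holds.
G3: fails — at w0 but no w with w0=w and w0R²w.
Valid on: G2.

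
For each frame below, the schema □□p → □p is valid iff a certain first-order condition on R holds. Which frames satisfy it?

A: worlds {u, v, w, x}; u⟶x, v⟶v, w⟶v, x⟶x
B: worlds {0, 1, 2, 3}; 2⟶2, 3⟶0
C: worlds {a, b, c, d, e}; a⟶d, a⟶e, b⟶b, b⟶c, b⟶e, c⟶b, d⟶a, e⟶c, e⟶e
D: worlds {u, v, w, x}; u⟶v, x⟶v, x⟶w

A

The schema corresponds to density: ∀x ∀y (Rxy → ∃z (Rxz ∧ Rzy)).
A: satisfies the condition.
B: fails — R30 but no z with R3z and Rz0.
C: fails — Rad but no z with Raz and Rzd.
D: fails — Ruv but no z with Ruz and Rzv.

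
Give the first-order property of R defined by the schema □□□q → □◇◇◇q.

∀x ∀z (xRz → ∃w (xR³w ∧ zR³w))

This is a Sahlqvist (Geach-type) schema ◇^0□^3q → □^1◇^3q.
Minimal-valuation argument: fix x; take any y with xR^0y and any z with xR^1z. Set V(q) to the set of worlds R-reachable from y in exactly 3 steps. Then □^3q holds at y, so the antecedent holds at x; validity forces ◇^3q at z, giving a w with zR^3w and yR^3w.
First-order correspondent: ∀x ∀z (xRz → ∃w (xR³w ∧ zR³w)).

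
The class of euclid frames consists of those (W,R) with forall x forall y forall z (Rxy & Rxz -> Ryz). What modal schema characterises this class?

◇ψ → □◇ψ

The condition is the Euclidean property. The 5 schema ◇ψ → □◇ψ defines it.
Suppose ◇ψ→□◇ψ is valid. Take Rxy, Rxz and set V(ψ)={y}. Then ◇ψ at x, so □◇ψ at x, so ◇ψ at z, so some w with Rzw has ψ; w=y, i.e. Rzy. By symmetry of the argument, Ryz.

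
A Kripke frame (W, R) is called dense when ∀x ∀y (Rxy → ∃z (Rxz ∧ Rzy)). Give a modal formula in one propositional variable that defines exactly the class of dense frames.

A defining formula is □□r → □r (the C4 axiom).
Suppose □□r→□r is valid. Take Rxy and set V(r)={w : xR²w}. Then □□r at x, so □r at x, so r at y, i.e. ∃z(Rxz∧Rzy).

□□r → □r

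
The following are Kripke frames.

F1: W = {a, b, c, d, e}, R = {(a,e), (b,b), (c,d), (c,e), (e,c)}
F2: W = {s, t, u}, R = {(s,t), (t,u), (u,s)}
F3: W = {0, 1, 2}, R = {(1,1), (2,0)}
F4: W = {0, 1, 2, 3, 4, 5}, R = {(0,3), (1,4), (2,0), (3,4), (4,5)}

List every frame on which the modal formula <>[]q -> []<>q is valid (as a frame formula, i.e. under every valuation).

The schema corresponds to convergence: forall x forall y forall z (Rxy & Rxz -> exists w (Ryw & Rzw)).
F1: fails — Rcd and Rcd but d and d have no common successor.
F2: satisfies the condition.
F3: fails — R20 and R20 but 0 and 0 have no common successor.
F4: fails — R45 and R45 but 5 and 5 have no common successor.

F2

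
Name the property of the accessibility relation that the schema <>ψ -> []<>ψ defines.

This schema is the 5 axiom.
Its frame correspondent is the Euclidean property — forall x forall y forall z (Rxy & Rxz -> Ryz).

the Euclidean property: forall x forall y forall z (Rxy & Rxz -> Ryz)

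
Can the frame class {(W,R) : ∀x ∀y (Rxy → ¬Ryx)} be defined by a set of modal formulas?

Not definable by any modal formula

If a class were modally definable it would be closed under surjective bounded morphisms (Goldblatt–Thomason).
The 4-cycle (worlds s,t,u,v with s→t→u→v→s) is asymmetric. Mapping every world to a single reflexive point • is a surjective bounded morphism, and the reflexive point is not asymmetric (R•• but asymmetry requires ¬R••).
So the class is not modally definable.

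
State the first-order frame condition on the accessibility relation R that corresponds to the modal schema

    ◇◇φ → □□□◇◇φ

∀x ∀y ∀z ((xR²y ∧ xR³z) → ∃w (y = w ∧ zR²w))

This is a Sahlqvist (Geach-type) schema ◇^2□^0φ → □^3◇^2φ.
Minimal-valuation argument: fix x; take any y with xR^2y and any z with xR^3z. Set V(φ) to the set of worlds R-reachable from y in exactly 0 steps. Then □^0φ holds at y, so the antecedent holds at x; validity forces ◇^2φ at z, giving a w with zR^2w and yR^0w.
First-order correspondent: ∀x ∀y ∀z ((xR²y ∧ xR³z) → ∃w (y = w ∧ zR²w)).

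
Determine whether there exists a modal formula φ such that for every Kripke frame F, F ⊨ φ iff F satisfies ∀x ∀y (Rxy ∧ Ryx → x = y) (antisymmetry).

Not definable by any modal formula

Modal frame validity is preserved under surjective bounded morphisms.
The 6-cycle (worlds s,t,u,v,w,x with s→t→u→v→w→x→s) is antisymmetric. Sending even-indexed worlds to s and odd-indexed worlds to t is a surjective bounded morphism onto the two-world frame with s↔t, which is not antisymmetric.
So the class is not modally definable.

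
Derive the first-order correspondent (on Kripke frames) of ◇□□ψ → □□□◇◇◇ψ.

This is a Sahlqvist (Geach-type) schema ◇^1□^2ψ → □^3◇^3ψ.
Minimal-valuation argument: fix x; take any y with xR^1y and any z with xR^3z. Set V(ψ) to the set of worlds R-reachable from y in exactly 2 steps. Then □^2ψ holds at y, so the antecedent holds at x; validity forces ◇^3ψ at z, giving a w with zR^3w and yR^2w.
First-order correspondent: ∀x ∀y ∀z ((xRy ∧ xR³z) → ∃w (yR²w ∧ zR³w)).

∀x ∀y ∀z ((xRy ∧ xR³z) → ∃w (yR²w ∧ zR³w))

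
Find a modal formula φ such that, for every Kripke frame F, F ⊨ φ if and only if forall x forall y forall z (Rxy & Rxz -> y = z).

◇r → □r

A defining formula is ◇r → □r (the CD axiom).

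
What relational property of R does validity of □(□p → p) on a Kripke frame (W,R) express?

shift-reflexivity: ∀x ∀y (Rxy → Ryy)

This schema is the T□ axiom.
It corresponds to shift-reflexivity: ∀x ∀y (Rxy → Ryy).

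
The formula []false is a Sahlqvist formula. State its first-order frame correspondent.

This is the Ver axiom.
Its frame correspondent is emptiness of R — forall x forall y ~Rxy.

Emptiness of R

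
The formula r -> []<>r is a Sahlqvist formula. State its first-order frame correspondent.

Symmetry

This is the B axiom.
It corresponds to symmetry: forall x forall y (Rxy -> Ryx).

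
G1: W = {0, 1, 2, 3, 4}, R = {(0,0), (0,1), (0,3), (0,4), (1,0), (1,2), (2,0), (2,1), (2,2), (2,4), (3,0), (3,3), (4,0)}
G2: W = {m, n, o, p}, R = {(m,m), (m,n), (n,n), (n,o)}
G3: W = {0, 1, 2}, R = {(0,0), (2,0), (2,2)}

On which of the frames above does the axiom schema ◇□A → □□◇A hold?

G1, G3

Frame correspondent (Sahlqvist): ∀x ∀y ∀z ((xRy ∧ xR²z) → ∃w (yRw ∧ zRw)) — i.e. a generalized confluence (Geach) condition.
G1: holds.
G2: fails — mRm, mR²o but no w with mRw and oRw.
G3: holds.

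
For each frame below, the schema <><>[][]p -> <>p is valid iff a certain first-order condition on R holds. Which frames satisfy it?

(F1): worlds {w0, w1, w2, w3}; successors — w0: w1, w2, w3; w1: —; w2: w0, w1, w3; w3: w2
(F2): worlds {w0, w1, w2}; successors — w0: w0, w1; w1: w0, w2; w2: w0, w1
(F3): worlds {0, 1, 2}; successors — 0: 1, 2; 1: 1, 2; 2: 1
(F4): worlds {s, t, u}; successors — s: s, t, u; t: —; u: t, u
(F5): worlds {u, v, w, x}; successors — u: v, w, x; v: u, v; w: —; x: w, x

Frame correspondent (Sahlqvist): forall x forall y (x R^2 y -> exists w (y R^2 w & xRw)) — i.e. a generalized confluence (Geach) condition.
(F1): fails — w0R²w1 but no w with w1R²w and w0Rw.
(F2): ✓.
(F3): ✓.
(F4): fails — sR²t but no w with tR²w and sRw.
(F5): fails — uR²w but no t with wR²t and uRt.

(F2), (F3)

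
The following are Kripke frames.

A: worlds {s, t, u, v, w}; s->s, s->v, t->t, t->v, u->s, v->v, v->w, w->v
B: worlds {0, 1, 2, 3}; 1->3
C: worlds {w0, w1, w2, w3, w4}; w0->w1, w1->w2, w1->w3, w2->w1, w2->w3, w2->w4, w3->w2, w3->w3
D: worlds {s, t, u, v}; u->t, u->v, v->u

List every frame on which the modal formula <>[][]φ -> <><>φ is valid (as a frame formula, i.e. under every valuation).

A

Frame correspondent (Sahlqvist): forall x forall y (xRy -> exists w (y R^2 w & x R^2 w)) — i.e. a generalized confluence (Geach) condition.
A: satisfies the condition.
B: fails — 1R3 but no w with 3R²w and 1R²w.
C: fails — w2Rw4 but no w with w4R²w and w2R²w.
D: fails — uRt but no w with tR²w and uR²w.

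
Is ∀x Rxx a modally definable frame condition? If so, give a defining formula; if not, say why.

This is a Sahlqvist condition; the T axiom □r → r defines it.
Suppose □r→r is valid. At any x set V(r)={w : Rxw}. Then □r holds at x, so r holds at x, i.e. Rxx.

Definable; □r → r defines it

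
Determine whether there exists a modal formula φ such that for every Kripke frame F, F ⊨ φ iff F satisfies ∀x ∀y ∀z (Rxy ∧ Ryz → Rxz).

Yes, by □p → □□p

Yes: it is transitivity, defined by the 4 schema □p → □□p.
Suppose □p→□□p is valid. Take Rxy, Ryz and set V(p)={w : Rxw}. Then □p at x, so □□p at x, so □p at y, so p at z, i.e. Rxz.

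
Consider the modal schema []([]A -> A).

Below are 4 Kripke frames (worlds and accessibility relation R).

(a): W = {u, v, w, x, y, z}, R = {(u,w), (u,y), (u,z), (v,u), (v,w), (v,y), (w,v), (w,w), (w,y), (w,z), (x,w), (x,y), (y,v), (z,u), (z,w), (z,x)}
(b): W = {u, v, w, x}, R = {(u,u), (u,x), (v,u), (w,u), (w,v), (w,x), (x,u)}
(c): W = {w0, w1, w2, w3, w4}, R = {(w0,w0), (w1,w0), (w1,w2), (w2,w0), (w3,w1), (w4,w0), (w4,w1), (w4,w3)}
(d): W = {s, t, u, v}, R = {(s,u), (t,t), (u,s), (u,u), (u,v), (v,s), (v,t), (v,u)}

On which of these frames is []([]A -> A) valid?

none

The schema corresponds to shift-reflexivity: forall x forall y (Rxy -> Ryy).
(a): fails — Ruz but not Rzz.
(b): fails — Rwx but not Rxx.
(c): fails — Rw1w2 but not Rw2w2.
(d): fails — Ruv but not Rvv.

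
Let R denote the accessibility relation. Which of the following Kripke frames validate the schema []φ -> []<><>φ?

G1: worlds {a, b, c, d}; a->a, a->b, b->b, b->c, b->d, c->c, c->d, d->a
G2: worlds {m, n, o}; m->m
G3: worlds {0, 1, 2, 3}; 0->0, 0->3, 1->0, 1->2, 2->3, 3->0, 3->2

This is the axiom for a generalized confluence (Geach) condition; its first-order frame correspondent is forall x forall z (xRz -> exists w (xRw & z R^2 w)).
G1: fails — cRd but no w with cRw and dR²w.
G2: satisfies the condition.
G3: satisfies the condition.

G2, G3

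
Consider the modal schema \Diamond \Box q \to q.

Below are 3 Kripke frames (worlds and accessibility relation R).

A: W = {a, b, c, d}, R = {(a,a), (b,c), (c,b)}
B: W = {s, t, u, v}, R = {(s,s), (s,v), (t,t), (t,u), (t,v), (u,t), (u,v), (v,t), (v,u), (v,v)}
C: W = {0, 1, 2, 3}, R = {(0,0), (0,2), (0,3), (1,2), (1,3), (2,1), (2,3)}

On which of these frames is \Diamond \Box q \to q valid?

The schema corresponds to symmetry: \forall x \forall y (Rxy \to Ryx).
A: satisfies the condition.
B: fails — Rsv but not Rvs.
C: fails — R02 but not R20.
Valid on: A.

A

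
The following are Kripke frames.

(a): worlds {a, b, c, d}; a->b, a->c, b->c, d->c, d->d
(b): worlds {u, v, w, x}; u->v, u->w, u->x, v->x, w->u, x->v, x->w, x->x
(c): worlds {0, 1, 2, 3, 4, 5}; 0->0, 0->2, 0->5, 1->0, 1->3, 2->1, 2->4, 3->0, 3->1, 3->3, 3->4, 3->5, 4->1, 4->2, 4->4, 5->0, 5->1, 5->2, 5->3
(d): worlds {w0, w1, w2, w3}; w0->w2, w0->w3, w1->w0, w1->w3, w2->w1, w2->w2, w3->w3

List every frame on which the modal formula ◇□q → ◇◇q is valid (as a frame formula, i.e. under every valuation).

(b), (c), (d)

This is the axiom for a generalized confluence (Geach) condition; its first-order frame correspondent is ∀x ∀y (xRy → ∃w (yRw ∧ xR²w)).
(a): fails — aRc but no w with cRw and aR²w.
(b): condition met.
(c): condition met.
(d): condition met.
Valid on: (b), (c), (d).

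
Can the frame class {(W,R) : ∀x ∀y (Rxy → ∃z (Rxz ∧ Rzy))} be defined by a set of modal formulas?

Yes, by □□r → □r

The condition is density. A defining modal formula is □□r → □r.
Suppose □□r→□r is valid. Take Rxy and set V(r)={w : xR²w}. Then □□r at x, so □r at x, so r at y, i.e. ∃z(Rxz∧Rzy).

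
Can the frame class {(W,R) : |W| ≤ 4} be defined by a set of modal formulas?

Modal frame validity is preserved under disjoint unions.
Any modal formula valid on each of 5 disjoint one-world frames is valid on their disjoint union (validity is preserved under disjoint unions). Each one-world frame has |W|=1≤4, but the union has |W|=5.
So the class is not modally definable.

Not definable by any modal formula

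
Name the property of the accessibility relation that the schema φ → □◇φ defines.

symmetry

This schema is the B axiom.
Its frame correspondent is symmetry — ∀x ∀y (Rxy → Ryx).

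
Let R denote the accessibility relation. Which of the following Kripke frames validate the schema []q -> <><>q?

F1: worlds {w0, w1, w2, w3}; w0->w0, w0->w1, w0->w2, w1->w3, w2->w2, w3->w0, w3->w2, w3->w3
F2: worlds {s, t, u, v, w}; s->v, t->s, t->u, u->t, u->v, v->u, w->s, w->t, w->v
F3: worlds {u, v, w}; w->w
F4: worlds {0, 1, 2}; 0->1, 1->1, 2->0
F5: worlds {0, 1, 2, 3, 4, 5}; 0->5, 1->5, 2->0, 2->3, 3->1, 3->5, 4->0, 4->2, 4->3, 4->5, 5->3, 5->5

F1

The schema corresponds to a generalized confluence (Geach) condition: forall x exists w (xRw & x R^2 w).
F1: condition met.
F2: fails — at s but no w* with sRw* and sR²w*.
F3: fails — at u but no t with uRt and uR²t.
F4: fails — at 2 but no w with 2Rw and 2R²w.
F5: fails — at 2 but no w with 2Rw and 2R²w.
Valid on: F1.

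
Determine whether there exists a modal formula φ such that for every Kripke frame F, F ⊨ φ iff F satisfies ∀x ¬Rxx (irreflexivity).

Not modally definable

Modal frame validity is preserved under surjective bounded morphisms.
The 5-cycle (worlds a,b,c,d,e with a→b→c→d→e→a) is irreflexive, and the map sending every world to a single reflexive point • is a surjective bounded morphism (forth: every edge maps to (•,•); back: every world has a successor). So any modal formula valid on the 5-cycle is also valid on the reflexive point, which is not irreflexive.
So no modal formula (or set of formulas) defines exactly the irreflexive frames.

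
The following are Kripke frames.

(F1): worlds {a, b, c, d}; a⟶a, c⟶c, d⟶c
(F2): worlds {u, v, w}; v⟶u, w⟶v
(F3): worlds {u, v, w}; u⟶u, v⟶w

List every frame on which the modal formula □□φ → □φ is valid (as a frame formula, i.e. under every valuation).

Frame correspondent (Sahlqvist): ∀x ∀y (Rxy → ∃z (Rxz ∧ Rzy)) — i.e. density.
(F1): ✓.
(F2): fails — Rvu but no z with Rvz and Rzu.
(F3): fails — Rvw but no z with Rvz and Rzw.
Valid on: (F1).

(F1)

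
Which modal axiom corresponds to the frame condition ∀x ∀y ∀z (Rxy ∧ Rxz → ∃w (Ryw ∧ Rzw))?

A defining formula is ◇□r → □◇r (the .2 axiom).
Suppose ◇□r→□◇r is valid. Take Rxy, Rxz and set V(r)={w : Ryw}. Then □r at y so ◇□r at x, so □◇r at x, so ◇r at z, giving w with Rzw and Ryw.

◇□r → □◇r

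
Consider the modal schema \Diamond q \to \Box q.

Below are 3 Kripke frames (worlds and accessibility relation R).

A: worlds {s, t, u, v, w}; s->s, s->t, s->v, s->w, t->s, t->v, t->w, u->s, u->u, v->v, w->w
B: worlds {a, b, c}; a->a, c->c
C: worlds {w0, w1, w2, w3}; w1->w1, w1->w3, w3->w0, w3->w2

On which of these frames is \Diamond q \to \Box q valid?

B

Frame correspondent (Sahlqvist): \forall x \forall y \forall z (Rxy \wedge Rxz \to y = z) — i.e. partial functionality.
A: fails — s sees both s and t.
B: condition met.
C: fails — w1 sees both w1 and w3.
Valid on: B.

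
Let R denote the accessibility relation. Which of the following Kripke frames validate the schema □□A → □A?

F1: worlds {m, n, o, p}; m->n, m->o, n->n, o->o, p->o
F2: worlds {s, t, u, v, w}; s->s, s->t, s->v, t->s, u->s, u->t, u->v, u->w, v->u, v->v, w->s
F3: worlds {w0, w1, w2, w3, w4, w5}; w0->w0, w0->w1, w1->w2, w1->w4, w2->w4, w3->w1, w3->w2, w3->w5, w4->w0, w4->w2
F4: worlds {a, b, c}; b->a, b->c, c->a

F1

The schema corresponds to density: ∀x ∀y (Rxy → ∃z (Rxz ∧ Rzy)).
F1: satisfies the condition.
F2: fails — Ruw but no z with Ruz and Rzw.
F3: fails — Rw2w4 but no z with Rw2z and Rzw4.
F4: fails — Rca but no z with Rcz and Rza.
Valid on: F1.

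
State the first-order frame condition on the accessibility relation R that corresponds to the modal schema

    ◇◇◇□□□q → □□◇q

∀x ∀y ∀z ((xR³y ∧ xR²z) → ∃w (yR³w ∧ zRw))

This is a Sahlqvist (Geach-type) schema ◇^3□^3q → □^2◇^1q.
Minimal-valuation argument: fix x; take any y with xR^3y and any z with xR^2z. Set V(q) to the set of worlds R-reachable from y in exactly 3 steps. Then □^3q holds at y, so the antecedent holds at x; validity forces ◇^1q at z, giving a w with zR^1w and yR^3w.
First-order correspondent: ∀x ∀y ∀z ((xR³y ∧ xR²z) → ∃w (yR³w ∧ zRw)).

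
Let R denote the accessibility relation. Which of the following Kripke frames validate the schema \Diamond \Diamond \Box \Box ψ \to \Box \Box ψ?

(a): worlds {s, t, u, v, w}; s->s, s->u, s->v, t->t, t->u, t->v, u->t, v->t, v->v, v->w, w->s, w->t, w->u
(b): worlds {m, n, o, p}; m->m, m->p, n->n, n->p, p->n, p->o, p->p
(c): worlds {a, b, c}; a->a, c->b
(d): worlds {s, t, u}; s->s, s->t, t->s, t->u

(c)

This is the axiom for a generalized confluence (Geach) condition; its first-order frame correspondent is \forall x \forall y \forall z ((x R^2 y \wedge x R^2 z) \to \exists w (y R^2 w \wedge z = w)).
(a): fails — sR²t, sR²s but no w* with tR²w* and s=w*.
(b): fails — mR²n, mR²m but no w with nR²w and m=w.
(c): ✓.
(d): fails — sR²t, sR²u but no w with tR²w and u=w.
Valid on: (c).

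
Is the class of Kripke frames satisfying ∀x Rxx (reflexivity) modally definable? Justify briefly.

This is a Sahlqvist condition; the T axiom □p → p defines it.
Suppose □p→p is valid. At any x set V(p)={w : Rxw}. Then □p holds at x, so p holds at x, i.e. Rxx.

Yes — defined by □p → p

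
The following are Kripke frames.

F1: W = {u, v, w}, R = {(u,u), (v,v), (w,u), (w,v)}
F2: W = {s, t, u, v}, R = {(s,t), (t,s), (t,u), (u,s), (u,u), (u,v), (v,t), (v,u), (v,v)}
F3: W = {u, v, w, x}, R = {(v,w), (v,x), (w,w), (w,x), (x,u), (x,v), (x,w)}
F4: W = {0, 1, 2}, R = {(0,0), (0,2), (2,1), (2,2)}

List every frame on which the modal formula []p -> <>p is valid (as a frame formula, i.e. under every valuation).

Frame correspondent (Sahlqvist): forall x exists y Rxy — i.e. seriality.
F1: condition met.
F2: condition met.
F3: fails — world u has no successor.
F4: fails — world 1 has no successor.
Valid on: F1, F2.

F1, F2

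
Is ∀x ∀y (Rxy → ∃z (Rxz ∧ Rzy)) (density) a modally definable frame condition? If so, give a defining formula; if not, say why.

This is a Sahlqvist condition; the C4 axiom □□r → □r defines it.
Suppose □□r→□r is valid. Take Rxy and set V(r)={w : xR²w}. Then □□r at x, so □r at x, so r at y, i.e. ∃z(Rxz∧Rzy).

Yes — defined by □□r → □r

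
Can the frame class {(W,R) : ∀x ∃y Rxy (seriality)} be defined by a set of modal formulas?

Definable; □q → ◇q defines it

This is a Sahlqvist condition; the D axiom □q → ◇q defines it.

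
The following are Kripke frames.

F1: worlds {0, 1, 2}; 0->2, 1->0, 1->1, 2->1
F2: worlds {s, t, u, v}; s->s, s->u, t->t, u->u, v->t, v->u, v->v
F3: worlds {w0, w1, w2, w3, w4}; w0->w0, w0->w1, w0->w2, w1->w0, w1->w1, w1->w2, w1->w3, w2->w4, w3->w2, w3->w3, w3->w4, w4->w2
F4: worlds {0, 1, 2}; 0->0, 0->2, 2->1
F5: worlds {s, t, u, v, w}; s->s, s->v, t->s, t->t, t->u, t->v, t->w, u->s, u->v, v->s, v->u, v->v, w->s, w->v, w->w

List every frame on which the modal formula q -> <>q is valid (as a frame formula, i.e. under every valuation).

F2

This is the axiom for reflexivity; its first-order frame correspondent is forall x Rxx.
F1: fails — world 0 does not see itself.
F2: ✓.
F3: fails — world w2 does not see itself.
F4: fails — world 1 does not see itself.
F5: fails — world u does not see itself.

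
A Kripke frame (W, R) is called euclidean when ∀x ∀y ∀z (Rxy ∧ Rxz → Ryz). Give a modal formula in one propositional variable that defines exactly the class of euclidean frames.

A defining formula is ◇ψ → □◇ψ (the 5 axiom).
Suppose ◇ψ→□◇ψ is valid. Take Rxy, Rxz and set V(ψ)={y}. Then ◇ψ at x, so □◇ψ at x, so ◇ψ at z, so some w with Rzw has ψ; w=y, i.e. Rzy. By symmetry of the argument, Ryz.

◇ψ → □◇ψ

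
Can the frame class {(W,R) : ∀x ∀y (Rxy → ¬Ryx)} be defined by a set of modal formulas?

Not definable by any modal formula

Any modally definable frame class is closed under surjective bounded morphisms.
The 3-cycle (worlds w0,w1,w2 with w0→w1→w2→w0) is asymmetric. Mapping every world to a single reflexive point • is a surjective bounded morphism, and the reflexive point is not asymmetric (R•• but asymmetry requires ¬R••).
Hence asymmetry is not modally definable.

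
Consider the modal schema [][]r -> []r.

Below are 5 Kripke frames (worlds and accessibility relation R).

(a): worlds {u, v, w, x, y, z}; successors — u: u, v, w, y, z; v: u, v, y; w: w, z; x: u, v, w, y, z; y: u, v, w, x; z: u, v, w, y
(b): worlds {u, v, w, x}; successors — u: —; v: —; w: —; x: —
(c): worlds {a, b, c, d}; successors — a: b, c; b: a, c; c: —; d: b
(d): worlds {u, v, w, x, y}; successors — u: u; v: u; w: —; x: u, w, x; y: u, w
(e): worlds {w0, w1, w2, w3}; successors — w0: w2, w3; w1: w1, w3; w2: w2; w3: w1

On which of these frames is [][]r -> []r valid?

(b)

Frame correspondent (Sahlqvist): forall x forall y (Rxy -> exists z (Rxz & Rzy)) — i.e. density.
(a): fails — Ryx but no t with Ryt and Rtx.
(b): holds.
(c): fails — Rab but no z with Raz and Rzb.
(d): fails — Ryw but no z with Ryz and Rzw.
(e): fails — Rw0w3 but no z with Rw0z and Rzw3.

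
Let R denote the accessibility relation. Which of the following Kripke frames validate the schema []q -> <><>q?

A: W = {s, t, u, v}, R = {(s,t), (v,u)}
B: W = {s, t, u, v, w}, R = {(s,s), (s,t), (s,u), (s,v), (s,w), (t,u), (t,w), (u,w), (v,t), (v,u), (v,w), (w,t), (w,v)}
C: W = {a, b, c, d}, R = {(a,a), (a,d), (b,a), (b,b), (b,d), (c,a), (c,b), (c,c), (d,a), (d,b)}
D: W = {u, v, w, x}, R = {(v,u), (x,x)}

C

This is the axiom for a generalized confluence (Geach) condition; its first-order frame correspondent is forall x exists w (xRw & x R^2 w).
A: fails — at s but no w with sRw and sR²w.
B: fails — at u but no w* with uRw* and uR²w*.
C: holds.
D: fails — at u but no t with uRt and uR²t.
Valid on: C.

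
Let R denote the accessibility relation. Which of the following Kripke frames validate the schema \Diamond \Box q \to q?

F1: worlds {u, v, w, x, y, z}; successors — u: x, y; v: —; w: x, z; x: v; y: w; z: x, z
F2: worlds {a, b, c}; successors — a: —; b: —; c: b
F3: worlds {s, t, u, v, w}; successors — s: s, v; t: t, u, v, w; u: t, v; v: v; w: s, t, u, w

Frame correspondent (Sahlqvist): \forall x \forall y (Rxy \to Ryx) — i.e. symmetry.
F1: fails — Rwx but not Rxw.
F2: fails — Rcb but not Rbc.
F3: fails — Ruv but not Rvu.

none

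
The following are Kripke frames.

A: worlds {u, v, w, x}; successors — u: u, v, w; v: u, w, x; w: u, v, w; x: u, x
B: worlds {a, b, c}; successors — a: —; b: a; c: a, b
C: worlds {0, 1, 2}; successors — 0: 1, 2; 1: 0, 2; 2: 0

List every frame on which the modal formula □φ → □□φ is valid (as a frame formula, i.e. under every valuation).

B

The schema corresponds to transitivity: ∀x ∀y ∀z (Rxy ∧ Ryz → Rxz).
A: fails — Ruv and Rvx but not Rux.
B: ✓.
C: fails — R10 and R01 but not R11.
Valid on: B.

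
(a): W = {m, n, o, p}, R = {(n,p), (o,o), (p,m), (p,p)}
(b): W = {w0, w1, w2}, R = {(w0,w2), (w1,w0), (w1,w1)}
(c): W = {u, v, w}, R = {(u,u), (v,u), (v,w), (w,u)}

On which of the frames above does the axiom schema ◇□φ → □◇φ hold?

(c)

Frame correspondent (Sahlqvist): ∀x ∀y ∀z (Rxy ∧ Rxz → ∃w (Ryw ∧ Rzw)) — i.e. convergence.
(a): fails — Rpm and Rpm but m and m have no common successor.
(b): fails — Rw0w2 and Rw0w2 but w2 and w2 have no common successor.
(c): condition met.
Valid on: (c).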